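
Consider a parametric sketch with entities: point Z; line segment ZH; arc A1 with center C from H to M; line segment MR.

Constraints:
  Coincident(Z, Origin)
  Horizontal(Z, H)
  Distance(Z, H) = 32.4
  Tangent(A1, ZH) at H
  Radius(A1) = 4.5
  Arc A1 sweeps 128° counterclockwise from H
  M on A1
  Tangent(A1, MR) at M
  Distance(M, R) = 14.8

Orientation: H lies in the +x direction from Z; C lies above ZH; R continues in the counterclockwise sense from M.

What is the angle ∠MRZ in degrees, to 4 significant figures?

92.79°

Z is at the origin; Z and H share the same y with |ZH| = 32.4 and H on the +x side, so H = (32.40, 0.000). Tangency of A1 to ZH means the radius CH is perpendicular to ZH, so C = H + (0, 4.5) = (32.40, 4.500). On A1, H sits at bearing -90° from C; a 128° counterclockwise sweep puts M at bearing 38°, so M = C + 4.5·(cos 38°, sin 38°) = (35.95, 7.270). The tangent condition forces CM to be normal to MR, so MR runs along (−sin 38°, cos 38°); with |MR| = 14.8, R = (26.83, 18.93). Then cos ∠MRZ = RM·RZ / (|RM||RZ|), giving 92.79°.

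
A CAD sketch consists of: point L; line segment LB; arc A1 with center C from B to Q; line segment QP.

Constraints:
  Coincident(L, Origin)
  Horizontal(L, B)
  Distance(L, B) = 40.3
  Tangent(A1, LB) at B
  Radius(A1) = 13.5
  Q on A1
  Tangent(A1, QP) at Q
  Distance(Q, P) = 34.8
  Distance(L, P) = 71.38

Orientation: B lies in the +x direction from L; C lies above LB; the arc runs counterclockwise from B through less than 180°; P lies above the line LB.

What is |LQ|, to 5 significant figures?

55.628

L is at the origin; L and B share the same y with |LB| = 40.3 and B on the +x side, so B = (40.300, 0.0000). Since A1 is tangent to LB there, CB ⟂ LB, so C = B + (0, 13.5) = (40.300, 13.500). Since CQ ⟂ QP (tangency), |CP| = √(13.5² + 34.8²) = 37.327 regardless of where Q sits on A1. So P lies on both circle(L, 71.38) and circle(C, 37.327); the above-LB intersection is P = (51.936, 48.967). Q is the foot of the tangent from P: Q = (53.781, 14.216).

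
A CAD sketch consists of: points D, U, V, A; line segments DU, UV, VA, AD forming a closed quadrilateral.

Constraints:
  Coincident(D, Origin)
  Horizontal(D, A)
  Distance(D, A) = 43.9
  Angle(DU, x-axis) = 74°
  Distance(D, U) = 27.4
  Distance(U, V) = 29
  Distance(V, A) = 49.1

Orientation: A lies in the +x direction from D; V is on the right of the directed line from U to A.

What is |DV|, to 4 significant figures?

5.207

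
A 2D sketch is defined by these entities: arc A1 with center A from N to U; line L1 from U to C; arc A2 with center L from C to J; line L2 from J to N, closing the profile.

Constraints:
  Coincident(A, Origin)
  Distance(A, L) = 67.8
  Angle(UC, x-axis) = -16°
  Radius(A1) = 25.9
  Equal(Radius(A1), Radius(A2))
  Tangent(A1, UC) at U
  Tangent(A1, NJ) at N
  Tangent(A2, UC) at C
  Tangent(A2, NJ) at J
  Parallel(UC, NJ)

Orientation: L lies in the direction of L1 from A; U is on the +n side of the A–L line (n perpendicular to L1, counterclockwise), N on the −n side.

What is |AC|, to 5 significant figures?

72.579

The slot axis is L1's direction at -16.0°, so u = (cos -16.0°, sin -16.0°) = (0.96126, -0.27564) and n = (−sin -16.0°, cos -16.0°) = (0.27564, 0.96126). A is at the origin and L lies 67.8 along u from A, so L = 67.8·u = (65.174, -18.688). Tangency of A1 to both parallel lines with radius 25.9 puts U and N at A ± 25.9·n: U = (7.1390, 24.897), N = (-7.1390, -24.897). Equal radii place C and J the same way about L: C = L + 25.9·n = (72.313, 6.2085), J = L − 25.9·n = (58.035, -43.585). Then |AC| = |C − A| = 72.579.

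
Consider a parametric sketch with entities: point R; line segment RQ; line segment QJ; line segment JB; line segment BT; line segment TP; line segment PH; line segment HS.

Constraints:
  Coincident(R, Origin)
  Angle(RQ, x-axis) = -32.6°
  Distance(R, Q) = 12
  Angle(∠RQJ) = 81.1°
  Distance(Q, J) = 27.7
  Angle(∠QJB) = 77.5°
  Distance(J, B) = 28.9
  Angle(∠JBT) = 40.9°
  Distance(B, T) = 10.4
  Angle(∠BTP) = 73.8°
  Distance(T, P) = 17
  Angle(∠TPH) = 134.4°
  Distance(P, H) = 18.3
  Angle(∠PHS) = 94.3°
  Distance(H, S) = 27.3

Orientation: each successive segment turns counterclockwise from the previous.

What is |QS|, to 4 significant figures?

60.61

∠TPH = 134.4° gives PH at 99.70° from the x-axis; with |PH| = 18.3, H = (6.167, 48.11). ∠PHS = 94.3° gives HS at -174.6° from the x-axis; with |HS| = 27.3, S = (-21.01, 45.55). Then |QS| = |S − Q| = 60.61.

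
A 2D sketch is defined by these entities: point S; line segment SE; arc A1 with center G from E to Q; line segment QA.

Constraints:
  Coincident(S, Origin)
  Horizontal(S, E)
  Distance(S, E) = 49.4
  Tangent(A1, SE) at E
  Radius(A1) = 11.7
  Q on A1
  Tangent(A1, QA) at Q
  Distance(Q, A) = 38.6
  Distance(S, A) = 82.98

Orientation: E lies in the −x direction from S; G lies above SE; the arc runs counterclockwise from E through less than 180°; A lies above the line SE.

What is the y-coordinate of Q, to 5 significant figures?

19.892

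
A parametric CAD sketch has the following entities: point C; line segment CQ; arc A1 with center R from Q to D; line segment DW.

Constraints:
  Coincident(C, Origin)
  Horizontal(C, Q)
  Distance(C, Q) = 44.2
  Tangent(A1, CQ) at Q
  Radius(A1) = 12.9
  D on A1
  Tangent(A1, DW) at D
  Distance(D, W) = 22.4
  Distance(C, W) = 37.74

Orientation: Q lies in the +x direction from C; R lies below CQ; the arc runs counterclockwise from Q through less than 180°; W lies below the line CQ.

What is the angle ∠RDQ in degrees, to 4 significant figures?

55.65°

Checks: |CQ| = 44.20 ✓; |RD| = 12.90 ✓; ∠(RD, DW) = 90.00° ✓; |DW| = 22.40 ✓; |CW| = 37.74 ✓.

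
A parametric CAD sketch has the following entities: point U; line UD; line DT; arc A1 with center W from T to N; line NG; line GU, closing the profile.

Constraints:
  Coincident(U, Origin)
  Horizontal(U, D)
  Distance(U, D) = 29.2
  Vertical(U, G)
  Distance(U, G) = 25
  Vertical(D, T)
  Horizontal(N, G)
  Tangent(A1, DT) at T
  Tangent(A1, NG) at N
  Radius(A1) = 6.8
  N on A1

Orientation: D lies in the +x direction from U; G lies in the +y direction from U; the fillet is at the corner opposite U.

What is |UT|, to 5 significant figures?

34.408

U is at the origin; U and D share the same y with |UD| = 29.2 and D on the +x side, so D = (29.200, 0.0000). U and G share the same x with |UG| = 25.0 and G on the +y side, so G = (0.0000, 25.000). The virtual corner opposite U is at (29.200, 25.000). Tangency of A1 to DT means the radius WT is perpendicular to DT and since A1 is tangent to NG there, WN ⟂ NG, with radius 6.8, so the center W sits 6.8 in from both sides at W = (22.400, 18.200). That places the tangent points at T = (29.200, 18.200) on DT and N = (22.400, 25.000) on NG. Then |UT| = |T − U| = 34.408.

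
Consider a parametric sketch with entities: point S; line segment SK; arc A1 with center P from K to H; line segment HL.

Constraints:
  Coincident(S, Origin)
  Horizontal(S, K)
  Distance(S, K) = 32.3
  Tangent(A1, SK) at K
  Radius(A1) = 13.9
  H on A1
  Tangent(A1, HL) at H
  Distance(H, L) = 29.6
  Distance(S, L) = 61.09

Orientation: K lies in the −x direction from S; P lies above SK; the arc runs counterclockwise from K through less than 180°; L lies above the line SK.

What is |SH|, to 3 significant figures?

31.5

Checks: S.y = 0.00, K.y = 0.00 ✓; |PH| = 13.90 ✓; ∠(PH, HL) = 90.00° ✓; |HL| = 29.60 ✓; |SL| = 61.09 ✓.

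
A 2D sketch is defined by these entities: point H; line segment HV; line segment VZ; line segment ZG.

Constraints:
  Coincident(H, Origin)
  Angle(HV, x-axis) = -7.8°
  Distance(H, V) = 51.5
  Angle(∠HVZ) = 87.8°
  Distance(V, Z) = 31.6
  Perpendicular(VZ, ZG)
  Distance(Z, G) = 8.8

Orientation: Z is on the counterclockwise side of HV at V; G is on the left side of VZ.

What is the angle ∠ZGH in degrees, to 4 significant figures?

145.2°

H is at the origin; HV runs at -7.8° with length 51.5, so V = 51.5·(cos -7.8°, sin -7.8°) = (51.02, -6.989). ∠HVZ = 87.8°, so VZ runs at -7.8° + (180° − 87.8°) = 84.40° from the x-axis; with |VZ| = 31.6, Z = V + 31.6·(cos 84.40°, sin 84.40°) = (54.11, 24.46). VZ ⟂ ZG; with |ZG| = 8.8 on the left of VZ, G = Z + 8.8·(-0.9952, 0.09758) = (45.35, 25.32). Then cos ∠ZGH = GZ·GH / (|GZ||GH|), giving 145.2°.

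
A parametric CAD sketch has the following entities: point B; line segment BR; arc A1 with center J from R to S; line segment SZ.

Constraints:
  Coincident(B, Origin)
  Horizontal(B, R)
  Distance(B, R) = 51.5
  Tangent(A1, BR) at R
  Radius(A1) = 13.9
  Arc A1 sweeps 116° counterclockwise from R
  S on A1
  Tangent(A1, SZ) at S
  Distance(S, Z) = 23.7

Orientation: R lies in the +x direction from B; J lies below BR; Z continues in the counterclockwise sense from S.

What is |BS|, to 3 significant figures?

43.8

B is at the origin; BR is horizontal with |BR| = 51.5 and R on the +x side, so R = (51.5, 0.00). A1 meets BR tangentially, so JR is at right angles to BR, so J = R + (0, -13.9) = (51.5, -13.9). On A1, R sits at bearing 90° from J; a 116° counterclockwise sweep puts S at bearing 206°, so S = J + 13.9·(cos 206°, sin 206°) = (39.0, -20.0). Then |BS| = |S − B| = 43.8.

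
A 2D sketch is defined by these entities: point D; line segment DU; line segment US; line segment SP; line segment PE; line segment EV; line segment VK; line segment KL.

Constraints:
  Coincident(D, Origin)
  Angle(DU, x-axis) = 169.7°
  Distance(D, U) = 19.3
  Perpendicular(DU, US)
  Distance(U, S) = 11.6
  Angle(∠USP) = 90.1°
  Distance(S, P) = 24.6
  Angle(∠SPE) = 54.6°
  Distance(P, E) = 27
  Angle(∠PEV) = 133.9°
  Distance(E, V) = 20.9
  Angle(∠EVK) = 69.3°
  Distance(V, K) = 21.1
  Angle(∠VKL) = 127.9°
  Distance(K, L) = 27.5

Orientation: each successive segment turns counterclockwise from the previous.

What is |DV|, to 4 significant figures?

33.79

D is at the origin; DU runs at 169.7° with length 19.3, so U = (-18.99, 3.451). DU ⟂ US, so US runs at -100.3°; with |US| = 11.6, S = (-21.06, -7.962). ∠USP = 90.1° gives SP at -10.40° from the x-axis; with |SP| = 24.6, P = (3.133, -12.40). ∠SPE = 54.6° gives PE at 115.0° from the x-axis; with |PE| = 27.0, E = (-8.278, 12.07). ∠PEV = 133.9° gives EV at 161.1° from the x-axis; with |EV| = 20.9, V = (-28.05, 18.84). Then |DV| = |V − D| = 33.79.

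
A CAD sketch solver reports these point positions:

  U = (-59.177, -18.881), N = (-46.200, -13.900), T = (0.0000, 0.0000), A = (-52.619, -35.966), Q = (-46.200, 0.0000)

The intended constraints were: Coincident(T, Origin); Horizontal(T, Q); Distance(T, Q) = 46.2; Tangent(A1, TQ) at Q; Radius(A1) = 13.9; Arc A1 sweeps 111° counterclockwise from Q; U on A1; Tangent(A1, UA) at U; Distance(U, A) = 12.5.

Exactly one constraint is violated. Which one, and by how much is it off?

Distance(U, A) = 12.5 — off by 5.80.

T = (0.00, 0.00) ✓; T.y = 0.00, Q.y = 0.00 ✓; |TQ| = 46.20 ✓; ∠(NQ, QT) = 90.00° ✓; |NQ| = 13.90 ✓; bearing(N→U) − bearing(N→Q) = 111.0° ✓; |NU| = 13.90 ✓; ∠(NU, UA) = 90.00° ✓; |UA| = 18.30 ✗.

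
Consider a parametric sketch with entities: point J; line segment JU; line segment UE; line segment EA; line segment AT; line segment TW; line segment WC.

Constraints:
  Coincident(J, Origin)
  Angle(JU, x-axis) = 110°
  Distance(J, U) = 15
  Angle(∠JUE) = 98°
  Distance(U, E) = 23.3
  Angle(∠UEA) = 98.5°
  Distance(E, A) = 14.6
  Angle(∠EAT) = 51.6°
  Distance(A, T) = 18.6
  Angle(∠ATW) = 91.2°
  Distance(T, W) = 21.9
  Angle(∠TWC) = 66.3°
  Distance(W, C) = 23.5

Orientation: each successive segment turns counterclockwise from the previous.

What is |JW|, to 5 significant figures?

36.280

∠EAT = 51.6° gives AT at 41.900° from the x-axis; with |AT| = 18.6, T = (-13.186, 7.1000). ∠ATW = 91.2° gives TW at 130.70° from the x-axis; with |TW| = 21.9, W = (-27.467, 23.703). Then |JW| = |W − J| = 36.280.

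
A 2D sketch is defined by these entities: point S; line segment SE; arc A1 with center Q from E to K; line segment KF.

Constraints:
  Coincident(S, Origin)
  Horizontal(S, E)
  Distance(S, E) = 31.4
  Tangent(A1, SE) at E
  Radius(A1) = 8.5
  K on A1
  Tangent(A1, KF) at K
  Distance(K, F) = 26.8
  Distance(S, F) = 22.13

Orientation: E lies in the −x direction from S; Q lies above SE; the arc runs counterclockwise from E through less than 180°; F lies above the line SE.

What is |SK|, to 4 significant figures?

25.56

Checks: |QK| = 8.500 ✓; ∠(QK, KF) = 90.00° ✓; |KF| = 26.80 ✓; |SF| = 22.13 ✓.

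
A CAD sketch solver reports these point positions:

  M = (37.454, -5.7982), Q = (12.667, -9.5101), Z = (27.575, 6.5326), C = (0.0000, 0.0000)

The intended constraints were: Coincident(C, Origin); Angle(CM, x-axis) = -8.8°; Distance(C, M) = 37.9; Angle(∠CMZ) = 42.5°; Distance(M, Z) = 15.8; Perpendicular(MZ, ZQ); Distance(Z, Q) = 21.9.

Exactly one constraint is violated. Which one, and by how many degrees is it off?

Perpendicular(MZ, ZQ) — off by 8.40°.

C = (0.00, 0.00) ✓; CM at -8.800° ✓; |CM| = 37.90 ✓; ∠CMZ = 42.50° ✓; |MZ| = 15.80 ✓; ∠(MZ, ZQ) = 98.40° ✗; |ZQ| = 21.90 ✓.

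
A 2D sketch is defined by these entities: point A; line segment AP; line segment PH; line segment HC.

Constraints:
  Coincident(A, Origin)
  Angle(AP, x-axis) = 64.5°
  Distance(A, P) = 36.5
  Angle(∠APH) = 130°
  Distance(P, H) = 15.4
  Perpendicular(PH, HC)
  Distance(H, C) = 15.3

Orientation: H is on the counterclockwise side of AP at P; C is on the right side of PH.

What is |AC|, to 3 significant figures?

58.2

A is at the origin; AP runs at 64.5° with length 36.5, so P = 36.5·(cos 64.5°, sin 64.5°) = (15.7, 32.9). ∠APH = 130.0°, so PH runs at 64.5° + (180° − 130.0°) = 114° from the x-axis; with |PH| = 15.4, H = P + 15.4·(cos 114°, sin 114°) = (9.33, 47.0). PH ⟂ HC; with |HC| = 15.3 on the right of PH, C = H + 15.3·(0.910, 0.415) = (23.2, 53.3). Then |AC| = |C − A| = 58.2.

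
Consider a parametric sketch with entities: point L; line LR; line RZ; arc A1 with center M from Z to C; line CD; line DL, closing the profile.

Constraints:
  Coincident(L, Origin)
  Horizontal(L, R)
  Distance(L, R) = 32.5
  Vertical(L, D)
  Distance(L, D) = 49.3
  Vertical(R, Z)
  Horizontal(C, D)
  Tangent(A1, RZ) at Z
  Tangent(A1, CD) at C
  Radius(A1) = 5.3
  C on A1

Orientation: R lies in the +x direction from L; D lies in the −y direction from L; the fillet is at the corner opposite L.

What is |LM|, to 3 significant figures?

51.7

L and D share the same x with |LD| = 49.3 and D on the −y side, so D = (0.00, -49.3). The virtual corner opposite L is at (32.5, -49.3). A1 meets RZ tangentially, so MZ is at right angles to RZ and A1 meets CD tangentially, so MC is at right angles to CD, with radius 5.3, so the center M sits 5.3 in from both sides at M = (27.2, -44.0). Then |LM| = |M − L| = 51.7.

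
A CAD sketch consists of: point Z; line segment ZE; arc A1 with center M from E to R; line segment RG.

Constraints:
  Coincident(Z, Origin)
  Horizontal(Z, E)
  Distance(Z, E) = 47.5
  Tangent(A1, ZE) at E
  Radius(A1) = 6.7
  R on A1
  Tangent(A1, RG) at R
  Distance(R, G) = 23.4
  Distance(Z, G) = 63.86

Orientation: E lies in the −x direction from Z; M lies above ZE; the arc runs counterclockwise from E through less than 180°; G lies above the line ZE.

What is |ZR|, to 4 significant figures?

43.63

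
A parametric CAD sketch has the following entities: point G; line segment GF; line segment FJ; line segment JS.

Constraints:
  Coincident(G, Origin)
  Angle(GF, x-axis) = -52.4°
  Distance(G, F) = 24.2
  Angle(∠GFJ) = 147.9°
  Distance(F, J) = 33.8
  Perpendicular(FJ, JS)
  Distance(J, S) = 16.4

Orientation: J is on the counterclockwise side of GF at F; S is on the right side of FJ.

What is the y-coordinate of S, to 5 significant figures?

-46.281

G is at the origin; GF runs at -52.4° with length 24.2, so F = 24.2·(cos -52.4°, sin -52.4°) = (14.766, -19.173). ∠GFJ = 147.9°, so FJ runs at -52.4° + (180° − 147.9°) = -20.300° from the x-axis; with |FJ| = 33.8, J = F + 33.8·(cos -20.300°, sin -20.300°) = (46.466, -30.900). The perpendicularity gives JS at right angles to FJ; with |JS| = 16.4 on the right of FJ, S = J + 16.4·(-0.34694, -0.93789) = (40.776, -46.281). So S.y = -46.281.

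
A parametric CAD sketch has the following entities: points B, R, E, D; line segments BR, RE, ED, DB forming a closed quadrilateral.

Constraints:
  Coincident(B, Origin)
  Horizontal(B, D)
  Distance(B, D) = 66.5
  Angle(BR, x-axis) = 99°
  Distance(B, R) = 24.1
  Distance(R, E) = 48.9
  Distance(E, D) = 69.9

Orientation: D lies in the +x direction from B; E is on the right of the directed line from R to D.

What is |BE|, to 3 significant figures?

24.9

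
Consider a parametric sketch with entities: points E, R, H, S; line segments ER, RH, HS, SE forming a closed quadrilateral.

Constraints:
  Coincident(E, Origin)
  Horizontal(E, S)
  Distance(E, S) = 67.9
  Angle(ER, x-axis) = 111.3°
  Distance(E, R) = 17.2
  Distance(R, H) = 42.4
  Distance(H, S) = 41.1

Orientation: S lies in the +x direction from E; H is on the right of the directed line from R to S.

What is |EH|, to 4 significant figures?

29.32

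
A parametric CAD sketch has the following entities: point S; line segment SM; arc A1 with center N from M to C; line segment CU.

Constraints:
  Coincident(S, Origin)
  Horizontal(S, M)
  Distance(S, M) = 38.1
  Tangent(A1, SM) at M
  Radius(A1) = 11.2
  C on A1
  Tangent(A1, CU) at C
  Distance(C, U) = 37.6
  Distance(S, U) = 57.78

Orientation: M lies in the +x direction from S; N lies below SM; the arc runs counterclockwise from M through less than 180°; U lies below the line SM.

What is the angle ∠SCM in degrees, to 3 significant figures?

109°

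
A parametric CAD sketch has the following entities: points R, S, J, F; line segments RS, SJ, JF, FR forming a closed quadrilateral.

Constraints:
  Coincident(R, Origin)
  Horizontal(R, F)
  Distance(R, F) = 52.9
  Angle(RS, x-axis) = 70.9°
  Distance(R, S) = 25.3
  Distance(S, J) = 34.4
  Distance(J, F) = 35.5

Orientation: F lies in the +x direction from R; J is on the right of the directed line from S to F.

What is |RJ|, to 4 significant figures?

20.58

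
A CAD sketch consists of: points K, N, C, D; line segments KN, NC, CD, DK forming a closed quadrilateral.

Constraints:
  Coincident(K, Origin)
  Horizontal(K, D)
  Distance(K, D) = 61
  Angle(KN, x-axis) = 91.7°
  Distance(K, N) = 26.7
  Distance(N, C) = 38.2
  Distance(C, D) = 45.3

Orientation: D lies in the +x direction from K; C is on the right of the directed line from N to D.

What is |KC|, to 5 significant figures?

17.946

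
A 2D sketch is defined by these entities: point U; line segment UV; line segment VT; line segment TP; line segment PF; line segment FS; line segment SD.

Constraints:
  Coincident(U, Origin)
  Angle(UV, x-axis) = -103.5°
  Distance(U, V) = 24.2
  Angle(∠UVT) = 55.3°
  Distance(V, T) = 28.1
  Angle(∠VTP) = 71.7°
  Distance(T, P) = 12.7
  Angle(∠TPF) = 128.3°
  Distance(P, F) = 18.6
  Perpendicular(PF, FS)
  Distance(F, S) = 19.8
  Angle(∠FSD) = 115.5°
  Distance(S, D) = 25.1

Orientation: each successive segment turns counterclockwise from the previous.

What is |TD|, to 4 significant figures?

20.99

The perpendicularity gives FS at right angles to PF, so FS runs at -88.80°; with |FS| = 19.8, S = (-5.711, -23.76). ∠FSD = 115.5° gives SD at -24.30° from the x-axis; with |SD| = 25.1, D = (17.17, -34.08). Then |TD| = |D − T| = 20.99.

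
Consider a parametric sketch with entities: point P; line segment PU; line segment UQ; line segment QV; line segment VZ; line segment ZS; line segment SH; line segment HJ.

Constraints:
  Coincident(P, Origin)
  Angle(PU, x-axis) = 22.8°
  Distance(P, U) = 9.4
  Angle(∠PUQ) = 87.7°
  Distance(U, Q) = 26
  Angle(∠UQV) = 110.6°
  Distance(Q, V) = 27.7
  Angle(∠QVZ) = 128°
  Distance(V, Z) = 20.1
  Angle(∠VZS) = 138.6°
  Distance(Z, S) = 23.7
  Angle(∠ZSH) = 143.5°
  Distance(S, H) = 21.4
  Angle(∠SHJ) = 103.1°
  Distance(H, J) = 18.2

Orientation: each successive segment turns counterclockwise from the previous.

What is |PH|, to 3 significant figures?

38.1

P is at the origin; PU runs at 22.8° with length 9.4, so U = (8.67, 3.64). ∠PUQ = 87.7° gives UQ at 115° from the x-axis; with |UQ| = 26.0, Q = (-2.36, 27.2). ∠UQV = 110.6° gives QV at -176° from the x-axis; with |QV| = 27.7, V = (-30.0, 25.0). ∠QVZ = 128.0° gives VZ at -124° from the x-axis; with |VZ| = 20.1, Z = (-41.1, 8.25). ∠VZS = 138.6° gives ZS at -82.1° from the x-axis; with |ZS| = 23.7, S = (-37.8, -15.2). ∠ZSH = 143.5° gives SH at -45.6° from the x-axis; with |SH| = 21.4, H = (-22.8, -30.5). Then |PH| = |H − P| = 38.1.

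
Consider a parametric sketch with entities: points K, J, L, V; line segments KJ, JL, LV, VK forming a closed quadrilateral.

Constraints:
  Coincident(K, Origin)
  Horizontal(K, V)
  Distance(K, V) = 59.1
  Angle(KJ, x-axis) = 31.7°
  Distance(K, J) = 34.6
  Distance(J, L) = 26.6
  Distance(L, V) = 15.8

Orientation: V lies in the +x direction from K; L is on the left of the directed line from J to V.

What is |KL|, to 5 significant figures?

58.002

K is at the origin; KV is horizontal with |KV| = 59.1 and V in +x, so V = (59.1, 0). KJ runs at 31.7° with |KJ| = 34.6, so J = (29.438, 18.181). L is determined by |JL| = 26.6 and |LV| = 15.8 together: it lies at the intersection of circle(J, 26.6) and circle(V, 15.8). With |JV| = 34.791, the foot of the radical line on JV is 23.976 from J and the perpendicular offset is √(26.6² − 23.976²) = 11.519. Taking the left-of-JV solution: L = (55.900, 15.473).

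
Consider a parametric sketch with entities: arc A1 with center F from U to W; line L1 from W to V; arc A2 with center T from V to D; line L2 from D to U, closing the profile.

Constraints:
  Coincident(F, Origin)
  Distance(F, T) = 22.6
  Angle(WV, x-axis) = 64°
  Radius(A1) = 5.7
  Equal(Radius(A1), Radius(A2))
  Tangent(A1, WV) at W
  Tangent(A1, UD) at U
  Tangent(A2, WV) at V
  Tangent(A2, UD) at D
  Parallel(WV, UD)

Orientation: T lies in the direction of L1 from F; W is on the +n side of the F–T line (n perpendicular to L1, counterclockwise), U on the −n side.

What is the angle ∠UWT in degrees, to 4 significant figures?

75.84°

The slot axis is L1's direction at 64.0°, so u = (cos 64.0°, sin 64.0°) = (0.4384, 0.8988) and n = (−sin 64.0°, cos 64.0°) = (-0.8988, 0.4384). F is at the origin and T lies 22.6 along u from F, so T = 22.6·u = (9.907, 20.31). Tangency of A1 to both parallel lines with radius 5.7 puts W and U at F ± 5.7·n: W = (-5.123, 2.499), U = (5.123, -2.499). Then cos ∠UWT = WU·WT / (|WU||WT|), giving 75.84°.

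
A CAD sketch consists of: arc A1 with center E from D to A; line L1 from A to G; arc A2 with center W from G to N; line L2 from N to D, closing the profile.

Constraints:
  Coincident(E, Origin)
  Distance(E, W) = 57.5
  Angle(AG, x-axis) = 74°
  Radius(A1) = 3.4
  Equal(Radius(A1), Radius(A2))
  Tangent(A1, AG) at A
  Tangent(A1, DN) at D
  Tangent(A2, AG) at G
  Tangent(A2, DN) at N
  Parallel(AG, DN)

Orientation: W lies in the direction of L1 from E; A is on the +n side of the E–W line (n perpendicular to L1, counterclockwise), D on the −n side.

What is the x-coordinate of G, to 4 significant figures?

12.58

Tangency of A1 to both parallel lines with radius 3.4 puts A and D at E ± 3.4·n: A = (-3.268, 0.9372), D = (3.268, -0.9372). Equal radii place G and N the same way about W: G = W + 3.4·n = (12.58, 56.21), N = W − 3.4·n = (19.12, 54.34). So G.x = 12.58.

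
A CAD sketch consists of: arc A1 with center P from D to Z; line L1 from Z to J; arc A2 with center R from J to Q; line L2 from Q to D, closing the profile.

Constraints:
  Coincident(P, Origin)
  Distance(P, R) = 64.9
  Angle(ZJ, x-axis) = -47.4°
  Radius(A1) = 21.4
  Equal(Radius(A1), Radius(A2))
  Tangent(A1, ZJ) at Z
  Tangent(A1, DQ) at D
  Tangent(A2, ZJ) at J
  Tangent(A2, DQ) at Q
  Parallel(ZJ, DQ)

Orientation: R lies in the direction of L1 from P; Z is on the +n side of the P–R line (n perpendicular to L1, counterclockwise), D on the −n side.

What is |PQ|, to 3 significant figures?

68.3

The slot axis is L1's direction at -47.4°, so u = (cos -47.4°, sin -47.4°) = (0.677, -0.736) and n = (−sin -47.4°, cos -47.4°) = (0.736, 0.677). P is at the origin and R lies 64.9 along u from P, so R = 64.9·u = (43.9, -47.8). Tangency of A1 to both parallel lines with radius 21.4 puts Z and D at P ± 21.4·n: Z = (15.8, 14.5), D = (-15.8, -14.5). Equal radii place J and Q the same way about R: J = R + 21.4·n = (59.7, -33.3), Q = R − 21.4·n = (28.2, -62.3). Then |PQ| = |Q − P| = 68.3.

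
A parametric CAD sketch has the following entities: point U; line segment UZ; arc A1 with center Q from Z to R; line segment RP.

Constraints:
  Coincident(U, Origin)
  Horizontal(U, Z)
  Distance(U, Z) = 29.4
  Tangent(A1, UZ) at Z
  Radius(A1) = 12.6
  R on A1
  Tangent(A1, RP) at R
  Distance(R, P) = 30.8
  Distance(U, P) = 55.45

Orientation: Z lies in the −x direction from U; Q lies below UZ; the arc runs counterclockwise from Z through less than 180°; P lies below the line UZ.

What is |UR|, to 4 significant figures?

44.56

U is at the origin; U and Z share the same y with |UZ| = 29.4 and Z on the −x side, so Z = (-29.40, 0.000). Since A1 is tangent to UZ there, QZ ⟂ UZ, so Q = Z + (0, -12.6) = (-29.40, -12.60). Since QR ⟂ RP (tangency), |QP| = √(12.6² + 30.8²) = 33.28 regardless of where R sits on A1. So P lies on both circle(U, 55.45) and circle(Q, 33.28); the below-UZ intersection is P = (-31.22, -45.83). R is the foot of the tangent from P: R = (-41.30, -16.73).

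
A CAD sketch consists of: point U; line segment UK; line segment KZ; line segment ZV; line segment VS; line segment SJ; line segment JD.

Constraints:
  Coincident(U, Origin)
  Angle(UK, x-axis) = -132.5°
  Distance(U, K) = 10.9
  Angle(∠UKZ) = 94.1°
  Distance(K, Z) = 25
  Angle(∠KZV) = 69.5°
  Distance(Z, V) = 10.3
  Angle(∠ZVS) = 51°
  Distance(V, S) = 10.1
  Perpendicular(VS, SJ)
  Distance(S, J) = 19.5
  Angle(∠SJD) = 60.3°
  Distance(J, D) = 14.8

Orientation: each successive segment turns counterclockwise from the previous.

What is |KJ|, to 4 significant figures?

34.26

∠ZVS = 51.0° gives VS at -167.1° from the x-axis; with |VS| = 10.1, S = (4.500, -19.21). The perpendicularity gives SJ at right angles to VS, so SJ runs at -77.10°; with |SJ| = 19.5, J = (8.853, -38.21). Then |KJ| = |J − K| = 34.26.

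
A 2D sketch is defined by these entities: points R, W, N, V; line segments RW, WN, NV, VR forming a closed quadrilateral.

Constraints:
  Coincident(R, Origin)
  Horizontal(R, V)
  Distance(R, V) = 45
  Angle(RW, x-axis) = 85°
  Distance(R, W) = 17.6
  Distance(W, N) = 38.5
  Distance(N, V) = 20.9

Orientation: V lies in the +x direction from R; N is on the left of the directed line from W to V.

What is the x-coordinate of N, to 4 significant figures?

39.94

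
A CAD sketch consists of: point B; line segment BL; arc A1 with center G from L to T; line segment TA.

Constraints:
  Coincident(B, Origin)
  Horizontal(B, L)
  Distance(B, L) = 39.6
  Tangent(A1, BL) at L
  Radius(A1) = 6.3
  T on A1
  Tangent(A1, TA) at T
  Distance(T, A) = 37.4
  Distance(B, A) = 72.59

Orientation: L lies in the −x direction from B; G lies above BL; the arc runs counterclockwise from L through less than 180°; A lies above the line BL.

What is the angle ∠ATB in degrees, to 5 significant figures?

154.69°

Checks: ∠(GL, LB) = 90.00° ✓; |GL| = 6.300 ✓; |GT| = 6.300 ✓; ∠(GT, TA) = 90.00° ✓; |TA| = 37.40 ✓; |BA| = 72.59 ✓.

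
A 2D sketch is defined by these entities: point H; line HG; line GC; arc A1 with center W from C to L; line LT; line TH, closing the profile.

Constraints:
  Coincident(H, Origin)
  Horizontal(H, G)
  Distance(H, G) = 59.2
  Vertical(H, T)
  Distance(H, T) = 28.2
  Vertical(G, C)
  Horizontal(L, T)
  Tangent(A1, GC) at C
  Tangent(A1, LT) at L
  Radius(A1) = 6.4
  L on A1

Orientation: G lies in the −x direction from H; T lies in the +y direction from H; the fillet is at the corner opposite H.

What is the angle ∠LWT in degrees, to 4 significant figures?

83.09°

The virtual corner opposite H is at (-59.20, 28.20). A1 meets GC tangentially, so WC is at right angles to GC and since A1 is tangent to LT there, WL ⟂ LT, with radius 6.4, so the center W sits 6.4 in from both sides at W = (-52.80, 21.80). That places the tangent points at C = (-59.20, 21.80) on GC and L = (-52.80, 28.20) on LT. Then cos ∠LWT = WL·WT / (|WL||WT|), giving 83.09°.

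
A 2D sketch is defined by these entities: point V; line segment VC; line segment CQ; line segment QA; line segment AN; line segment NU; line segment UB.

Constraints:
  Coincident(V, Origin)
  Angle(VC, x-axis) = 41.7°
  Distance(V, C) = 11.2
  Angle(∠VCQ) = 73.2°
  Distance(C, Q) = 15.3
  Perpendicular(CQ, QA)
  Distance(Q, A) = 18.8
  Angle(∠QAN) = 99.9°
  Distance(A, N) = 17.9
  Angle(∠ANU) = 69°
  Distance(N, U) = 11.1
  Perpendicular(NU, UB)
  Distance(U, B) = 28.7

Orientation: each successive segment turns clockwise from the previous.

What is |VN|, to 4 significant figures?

12.47

V is at the origin; VC runs at 41.7° with length 11.2, so C = (8.362, 7.451). ∠VCQ = 73.2° gives CQ at -65.10° from the x-axis; with |CQ| = 15.3, Q = (14.80, -6.427). CQ is perpendicular to QA, so QA runs at -155.1°; with |QA| = 18.8, A = (-2.248, -14.34). ∠QAN = 99.9° gives AN at 124.8° from the x-axis; with |AN| = 17.9, N = (-12.46, 0.3559). Then |VN| = |N − V| = 12.47.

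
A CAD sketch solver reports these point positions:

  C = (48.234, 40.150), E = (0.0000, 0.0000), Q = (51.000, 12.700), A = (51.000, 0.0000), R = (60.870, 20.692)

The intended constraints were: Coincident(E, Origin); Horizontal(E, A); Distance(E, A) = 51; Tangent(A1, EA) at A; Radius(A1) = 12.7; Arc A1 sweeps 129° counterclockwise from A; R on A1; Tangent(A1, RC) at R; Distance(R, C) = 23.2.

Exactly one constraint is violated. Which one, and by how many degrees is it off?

Tangent(A1, RC) at R — off by 6.00°.

E = (0.00, 0.00) ✓; E.y = 0.00, A.y = 0.00 ✓; |EA| = 51.00 ✓; ∠(QA, AE) = 90.00° ✓; |QA| = 12.70 ✓; bearing(Q→R) − bearing(Q→A) = 129.0° ✓; |QR| = 12.70 ✓; ∠(QR, RC) = 96.00° ✗; |RC| = 23.20 ✓.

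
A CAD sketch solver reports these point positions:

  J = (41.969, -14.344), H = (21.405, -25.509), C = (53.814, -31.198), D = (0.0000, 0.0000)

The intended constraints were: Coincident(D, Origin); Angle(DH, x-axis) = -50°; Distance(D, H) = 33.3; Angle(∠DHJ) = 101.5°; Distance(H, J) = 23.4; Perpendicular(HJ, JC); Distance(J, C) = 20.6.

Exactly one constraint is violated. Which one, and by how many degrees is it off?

Perpendicular(HJ, JC) — off by 6.60°.

D = (0.00, 0.00) ✓; DH at -50.00° ✓; |DH| = 33.30 ✓; ∠DHJ = 101.5° ✓; |HJ| = 23.40 ✓; ∠(HJ, JC) = 83.40° ✗; |JC| = 20.60 ✓.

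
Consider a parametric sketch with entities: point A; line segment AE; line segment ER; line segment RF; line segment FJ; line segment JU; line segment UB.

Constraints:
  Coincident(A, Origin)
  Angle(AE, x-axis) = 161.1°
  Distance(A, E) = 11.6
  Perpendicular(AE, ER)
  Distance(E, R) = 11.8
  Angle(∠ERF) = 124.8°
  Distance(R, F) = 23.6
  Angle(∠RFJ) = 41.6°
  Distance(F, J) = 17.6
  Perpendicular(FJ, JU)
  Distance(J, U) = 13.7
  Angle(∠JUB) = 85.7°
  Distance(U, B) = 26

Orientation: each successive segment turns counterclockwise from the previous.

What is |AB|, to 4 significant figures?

36.16

FJ is perpendicular to JU, so JU runs at 174.7°; with |JU| = 13.7, U = (-12.84, -7.636). ∠JUB = 85.7° gives UB at -91.00° from the x-axis; with |UB| = 26.0, B = (-13.29, -33.63). Then |AB| = |B − A| = 36.16.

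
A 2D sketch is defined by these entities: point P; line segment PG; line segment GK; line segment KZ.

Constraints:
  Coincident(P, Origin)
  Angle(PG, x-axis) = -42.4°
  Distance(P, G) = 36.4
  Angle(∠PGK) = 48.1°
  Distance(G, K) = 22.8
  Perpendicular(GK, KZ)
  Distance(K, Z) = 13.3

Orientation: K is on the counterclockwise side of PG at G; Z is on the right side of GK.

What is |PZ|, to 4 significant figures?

40.42

∠PGK = 48.1°, so GK runs at -42.4° + (180° − 48.1°) = 89.50° from the x-axis; with |GK| = 22.8, K = G + 22.8·(cos 89.50°, sin 89.50°) = (27.08, -1.745). GK is perpendicular to KZ; with |KZ| = 13.3 on the right of GK, Z = K + 13.3·(1.000, -0.008727) = (40.38, -1.862). Then |PZ| = |Z − P| = 40.42.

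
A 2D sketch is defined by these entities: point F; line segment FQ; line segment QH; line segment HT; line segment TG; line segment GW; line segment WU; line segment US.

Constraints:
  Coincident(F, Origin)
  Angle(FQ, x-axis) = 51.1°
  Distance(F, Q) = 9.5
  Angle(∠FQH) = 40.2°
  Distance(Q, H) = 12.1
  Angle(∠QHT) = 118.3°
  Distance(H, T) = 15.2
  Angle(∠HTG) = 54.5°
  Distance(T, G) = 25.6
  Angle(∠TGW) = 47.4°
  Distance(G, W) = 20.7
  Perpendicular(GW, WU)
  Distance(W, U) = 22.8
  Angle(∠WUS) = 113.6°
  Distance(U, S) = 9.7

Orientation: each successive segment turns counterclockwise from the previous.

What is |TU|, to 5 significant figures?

5.1980

F is at the origin; FQ runs at 51.1° with length 9.5, so Q = (5.9656, 7.3933). ∠FQH = 40.2° gives QH at -169.10° from the x-axis; with |QH| = 12.1, H = (-5.9161, 5.1053). ∠QHT = 118.3° gives HT at -107.40° from the x-axis; with |HT| = 15.2, T = (-10.461, -9.3992). ∠HTG = 54.5° gives TG at 18.100° from the x-axis; with |TG| = 25.6, G = (13.872, -1.4459). ∠TGW = 47.4° gives GW at 150.70° from the x-axis; with |GW| = 20.7, W = (-4.1801, 8.6843). The perpendicularity gives WU at right angles to GW, so WU runs at -119.30°; with |WU| = 22.8, U = (-15.338, -11.199). Then |TU| = |U − T| = 5.1980.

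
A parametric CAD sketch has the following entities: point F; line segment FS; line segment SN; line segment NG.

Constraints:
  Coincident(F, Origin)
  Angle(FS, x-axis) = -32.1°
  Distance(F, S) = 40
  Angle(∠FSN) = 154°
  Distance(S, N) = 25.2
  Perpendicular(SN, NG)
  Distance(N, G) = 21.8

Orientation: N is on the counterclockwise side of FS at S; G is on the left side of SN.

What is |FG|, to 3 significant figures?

61.3

F is at the origin; FS runs at -32.1° with length 40.0, so S = 40.0·(cos -32.1°, sin -32.1°) = (33.9, -21.3). ∠FSN = 154.0°, so SN runs at -32.1° + (180° − 154.0°) = -6.10° from the x-axis; with |SN| = 25.2, N = S + 25.2·(cos -6.10°, sin -6.10°) = (58.9, -23.9). SN is perpendicular to NG; with |NG| = 21.8 on the left of SN, G = N + 21.8·(0.106, 0.994) = (61.3, -2.26). Then |FG| = |G − F| = 61.3.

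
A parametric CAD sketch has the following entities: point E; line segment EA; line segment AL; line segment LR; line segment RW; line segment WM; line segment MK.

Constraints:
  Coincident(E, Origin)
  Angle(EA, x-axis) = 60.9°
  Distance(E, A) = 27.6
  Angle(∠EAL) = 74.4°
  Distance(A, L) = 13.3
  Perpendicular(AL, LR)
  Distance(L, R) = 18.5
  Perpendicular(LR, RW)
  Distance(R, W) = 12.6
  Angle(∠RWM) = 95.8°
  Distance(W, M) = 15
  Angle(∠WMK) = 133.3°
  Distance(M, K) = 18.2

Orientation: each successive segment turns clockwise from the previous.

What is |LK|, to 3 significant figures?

10.4

E is at the origin; EA runs at 60.9° with length 27.6, so A = (13.4, 24.1). ∠EAL = 74.4° gives AL at -44.7° from the x-axis; with |AL| = 13.3, L = (22.9, 14.8). The perpendicularity gives LR at right angles to AL, so LR runs at -135°; with |LR| = 18.5, R = (9.86, 1.61). LR ⟂ RW, so RW runs at 135°; with |RW| = 12.6, W = (0.908, 10.5). ∠RWM = 95.8° gives WM at 51.1° from the x-axis; with |WM| = 15.0, M = (10.3, 22.1). ∠WMK = 133.3° gives MK at 4.40° from the x-axis; with |MK| = 18.2, K = (28.5, 23.5). Then |LK| = |K − L| = 10.4.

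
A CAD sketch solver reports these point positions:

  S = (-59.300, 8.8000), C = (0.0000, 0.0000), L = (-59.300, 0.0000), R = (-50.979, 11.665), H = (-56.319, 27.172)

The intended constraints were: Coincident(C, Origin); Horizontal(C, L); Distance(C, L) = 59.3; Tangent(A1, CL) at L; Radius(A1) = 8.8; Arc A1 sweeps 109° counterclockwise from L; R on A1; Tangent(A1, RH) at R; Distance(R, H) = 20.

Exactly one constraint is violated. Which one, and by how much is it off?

Distance(R, H) = 20 — off by 3.60.

C = (0.00, 0.00) ✓; C.y = 0.00, L.y = 0.00 ✓; |CL| = 59.30 ✓; ∠(SL, LC) = 90.00° ✓; |SL| = 8.800 ✓; bearing(S→R) − bearing(S→L) = 109.0° ✓; |SR| = 8.800 ✓; ∠(SR, RH) = 90.00° ✓; |RH| = 16.40 ✗.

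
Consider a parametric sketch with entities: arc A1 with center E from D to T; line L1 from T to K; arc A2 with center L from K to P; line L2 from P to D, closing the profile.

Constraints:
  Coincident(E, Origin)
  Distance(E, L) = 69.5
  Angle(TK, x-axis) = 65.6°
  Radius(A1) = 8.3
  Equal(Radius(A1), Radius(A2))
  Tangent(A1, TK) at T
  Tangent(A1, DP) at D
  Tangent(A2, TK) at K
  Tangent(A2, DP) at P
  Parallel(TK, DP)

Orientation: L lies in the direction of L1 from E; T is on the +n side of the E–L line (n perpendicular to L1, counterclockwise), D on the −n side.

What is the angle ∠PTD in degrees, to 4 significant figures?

76.57°

The slot axis is L1's direction at 65.6°, so u = (cos 65.6°, sin 65.6°) = (0.4131, 0.9107) and n = (−sin 65.6°, cos 65.6°) = (-0.9107, 0.4131). E is at the origin and L lies 69.5 along u from E, so L = 69.5·u = (28.71, 63.29). Tangency of A1 to both parallel lines with radius 8.3 puts T and D at E ± 8.3·n: T = (-7.559, 3.429), D = (7.559, -3.429). Equal radii place K and P the same way about L: K = L + 8.3·n = (21.15, 66.72), P = L − 8.3·n = (36.27, 59.86). Then cos ∠PTD = TP·TD / (|TP||TD|), giving 76.57°.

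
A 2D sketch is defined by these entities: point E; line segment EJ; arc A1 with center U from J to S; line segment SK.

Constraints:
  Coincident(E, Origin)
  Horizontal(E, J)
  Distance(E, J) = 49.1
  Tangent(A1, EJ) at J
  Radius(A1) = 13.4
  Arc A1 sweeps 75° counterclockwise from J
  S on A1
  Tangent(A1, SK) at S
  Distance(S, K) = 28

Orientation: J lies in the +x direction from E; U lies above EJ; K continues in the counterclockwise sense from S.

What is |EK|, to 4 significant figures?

78.54

On A1, J sits at bearing -90° from U; a 75° counterclockwise sweep puts S at bearing -15°, so S = U + 13.4·(cos -15°, sin -15°) = (62.04, 9.932). Since A1 is tangent to SK there, US ⟂ SK, so SK runs along (−sin -15°, cos -15°); with |SK| = 28.0, K = (69.29, 36.98). Then |EK| = |K − E| = 78.54.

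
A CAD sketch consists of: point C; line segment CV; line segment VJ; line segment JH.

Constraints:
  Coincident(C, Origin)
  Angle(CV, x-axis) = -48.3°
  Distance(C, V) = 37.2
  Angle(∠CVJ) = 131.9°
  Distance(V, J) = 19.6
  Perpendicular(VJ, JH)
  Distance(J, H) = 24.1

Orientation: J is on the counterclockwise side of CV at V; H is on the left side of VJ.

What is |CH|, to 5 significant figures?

44.588

∠CVJ = 131.9°, so VJ runs at -48.3° + (180° − 131.9°) = -0.20000° from the x-axis; with |VJ| = 19.6, J = V + 19.6·(cos -0.20000°, sin -0.20000°) = (44.346, -27.843). The perpendicularity gives JH at right angles to VJ; with |JH| = 24.1 on the left of VJ, H = J + 24.1·(0.0034907, 0.99999) = (44.431, -3.7435). Then |CH| = |H − C| = 44.588.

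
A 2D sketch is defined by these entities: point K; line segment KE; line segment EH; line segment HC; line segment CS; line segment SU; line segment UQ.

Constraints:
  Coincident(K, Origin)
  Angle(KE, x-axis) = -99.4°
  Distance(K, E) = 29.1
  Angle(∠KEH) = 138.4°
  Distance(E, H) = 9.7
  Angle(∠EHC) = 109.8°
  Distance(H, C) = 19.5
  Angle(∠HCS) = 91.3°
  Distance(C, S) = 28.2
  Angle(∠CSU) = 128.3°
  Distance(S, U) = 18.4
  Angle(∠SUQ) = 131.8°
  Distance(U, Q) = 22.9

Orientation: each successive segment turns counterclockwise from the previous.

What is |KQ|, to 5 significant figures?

24.204

∠CSU = 128.3° gives SU at 152.80° from the x-axis; with |SU| = 18.4, U = (-2.3332, 3.3531). ∠SUQ = 131.8° gives UQ at -159.00° from the x-axis; with |UQ| = 22.9, Q = (-23.712, -4.8536). Then |KQ| = |Q − K| = 24.204.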